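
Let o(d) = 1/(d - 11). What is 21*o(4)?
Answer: -3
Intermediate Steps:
o(d) = 1/(-11 + d)
21*o(4) = 21/(-11 + 4) = 21/(-7) = 21*(-⅐) = -3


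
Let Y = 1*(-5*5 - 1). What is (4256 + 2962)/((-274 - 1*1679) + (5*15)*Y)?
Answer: -2406/1301 ≈ -1.8493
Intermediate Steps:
Y = -26 (Y = 1*(-25 - 1) = 1*(-26) = -26)
(4256 + 2962)/((-274 - 1*1679) + (5*15)*Y) = (4256 + 2962)/((-274 - 1*1679) + (5*15)*(-26)) = 7218/((-274 - 1679) + 75*(-26)) = 7218/(-1953 - 1950) = 7218/(-3903) = 7218*(-1/3903) = -2406/1301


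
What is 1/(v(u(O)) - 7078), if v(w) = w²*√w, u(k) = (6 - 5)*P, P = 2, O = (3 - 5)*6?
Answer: -3539/25049026 - √2/12524513 ≈ -0.00014140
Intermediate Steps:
O = -12 (O = -2*6 = -12)
u(k) = 2 (u(k) = (6 - 5)*2 = 1*2 = 2)
v(w) = w^(5/2)
1/(v(u(O)) - 7078) = 1/(2^(5/2) - 7078) = 1/(4*√2 - 7078) = 1/(-7078 + 4*√2)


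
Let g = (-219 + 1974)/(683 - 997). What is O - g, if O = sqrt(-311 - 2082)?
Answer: 1755/314 + I*sqrt(2393) ≈ 5.5892 + 48.918*I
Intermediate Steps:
g = -1755/314 (g = 1755/(-314) = 1755*(-1/314) = -1755/314 ≈ -5.5892)
O = I*sqrt(2393) (O = sqrt(-2393) = I*sqrt(2393) ≈ 48.918*I)
O - g = I*sqrt(2393) - 1*(-1755/314) = I*sqrt(2393) + 1755/314 = 1755/314 + I*sqrt(2393)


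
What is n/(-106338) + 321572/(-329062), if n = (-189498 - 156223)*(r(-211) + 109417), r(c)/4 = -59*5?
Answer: 2052233551341673/5831965826 ≈ 3.5189e+5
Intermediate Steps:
r(c) = -1180 (r(c) = 4*(-59*5) = 4*(-295) = -1180)
n = -37419803877 (n = (-189498 - 156223)*(-1180 + 109417) = -345721*108237 = -37419803877)
n/(-106338) + 321572/(-329062) = -37419803877/(-106338) + 321572/(-329062) = -37419803877*(-1/106338) + 321572*(-1/329062) = 12473267959/35446 - 160786/164531 = 2052233551341673/5831965826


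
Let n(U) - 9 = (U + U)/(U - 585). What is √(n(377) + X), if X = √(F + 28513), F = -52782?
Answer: √(86 + 16*I*√24269)/4 ≈ 8.9792 + 8.6748*I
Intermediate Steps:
n(U) = 9 + 2*U/(-585 + U) (n(U) = 9 + (U + U)/(U - 585) = 9 + (2*U)/(-585 + U) = 9 + 2*U/(-585 + U))
X = I*√24269 (X = √(-52782 + 28513) = √(-24269) = I*√24269 ≈ 155.79*I)
√(n(377) + X) = √((-5265 + 11*377)/(-585 + 377) + I*√24269) = √((-5265 + 4147)/(-208) + I*√24269) = √(-1/208*(-1118) + I*√24269) = √(43/8 + I*√24269)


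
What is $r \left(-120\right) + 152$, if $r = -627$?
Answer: $75392$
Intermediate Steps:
$r \left(-120\right) + 152 = \left(-627\right) \left(-120\right) + 152 = 75240 + 152 = 75392$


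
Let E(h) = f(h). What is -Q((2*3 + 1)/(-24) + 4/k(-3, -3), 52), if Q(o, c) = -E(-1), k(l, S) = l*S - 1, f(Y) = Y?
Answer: -1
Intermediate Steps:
k(l, S) = -1 + S*l (k(l, S) = S*l - 1 = -1 + S*l)
E(h) = h
Q(o, c) = 1 (Q(o, c) = -1*(-1) = 1)
-Q((2*3 + 1)/(-24) + 4/k(-3, -3), 52) = -1*1 = -1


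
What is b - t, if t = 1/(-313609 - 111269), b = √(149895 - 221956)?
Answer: 1/424878 + I*√72061 ≈ 2.3536e-6 + 268.44*I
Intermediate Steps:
b = I*√72061 (b = √(-72061) = I*√72061 ≈ 268.44*I)
t = -1/424878 (t = 1/(-424878) = -1/424878 ≈ -2.3536e-6)
b - t = I*√72061 - 1*(-1/424878) = I*√72061 + 1/424878 = 1/424878 + I*√72061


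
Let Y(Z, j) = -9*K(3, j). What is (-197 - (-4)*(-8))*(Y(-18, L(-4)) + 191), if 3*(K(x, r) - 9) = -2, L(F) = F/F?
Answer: -26564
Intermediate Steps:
L(F) = 1
K(x, r) = 25/3 (K(x, r) = 9 + (⅓)*(-2) = 9 - ⅔ = 25/3)
Y(Z, j) = -75 (Y(Z, j) = -9*25/3 = -75)
(-197 - (-4)*(-8))*(Y(-18, L(-4)) + 191) = (-197 - (-4)*(-8))*(-75 + 191) = (-197 - 1*32)*116 = (-197 - 32)*116 = -229*116 = -26564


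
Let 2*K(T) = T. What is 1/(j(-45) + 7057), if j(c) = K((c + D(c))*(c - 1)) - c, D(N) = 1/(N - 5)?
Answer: 50/406873 ≈ 0.00012289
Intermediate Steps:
D(N) = 1/(-5 + N)
K(T) = T/2
j(c) = -c + (-1 + c)*(c + 1/(-5 + c))/2 (j(c) = ((c + 1/(-5 + c))*(c - 1))/2 - c = ((c + 1/(-5 + c))*(-1 + c))/2 - c = ((-1 + c)*(c + 1/(-5 + c)))/2 - c = (-1 + c)*(c + 1/(-5 + c))/2 - c = -c + (-1 + c)*(c + 1/(-5 + c))/2)
1/(j(-45) + 7057) = 1/((-1 + (-45)³ - 8*(-45)² + 16*(-45))/(2*(-5 - 45)) + 7057) = 1/((½)*(-1 - 91125 - 8*2025 - 720)/(-50) + 7057) = 1/((½)*(-1/50)*(-1 - 91125 - 16200 - 720) + 7057) = 1/((½)*(-1/50)*(-108046) + 7057) = 1/(54023/50 + 7057) = 1/(406873/50) = 50/406873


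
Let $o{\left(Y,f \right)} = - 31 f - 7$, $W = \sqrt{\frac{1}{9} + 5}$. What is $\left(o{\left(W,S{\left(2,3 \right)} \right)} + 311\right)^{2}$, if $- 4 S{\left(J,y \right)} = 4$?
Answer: $112225$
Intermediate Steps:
$W = \frac{\sqrt{46}}{3}$ ($W = \sqrt{\frac{1}{9} + 5} = \sqrt{\frac{46}{9}} = \frac{\sqrt{46}}{3} \approx 2.2608$)
$S{\left(J,y \right)} = -1$ ($S{\left(J,y \right)} = \left(- \frac{1}{4}\right) 4 = -1$)
$o{\left(Y,f \right)} = -7 - 31 f$
$\left(o{\left(W,S{\left(2,3 \right)} \right)} + 311\right)^{2} = \left(\left(-7 - -31\right) + 311\right)^{2} = \left(\left(-7 + 31\right) + 311\right)^{2} = \left(24 + 311\right)^{2} = 335^{2} = 112225$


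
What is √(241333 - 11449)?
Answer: 2*√57471 ≈ 479.46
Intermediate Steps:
√(241333 - 11449) = √229884 = 2*√57471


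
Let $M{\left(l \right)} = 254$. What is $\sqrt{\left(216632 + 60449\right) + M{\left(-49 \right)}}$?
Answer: $3 \sqrt{30815} \approx 526.63$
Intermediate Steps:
$\sqrt{\left(216632 + 60449\right) + M{\left(-49 \right)}} = \sqrt{\left(216632 + 60449\right) + 254} = \sqrt{277081 + 254} = \sqrt{277335} = 3 \sqrt{30815}$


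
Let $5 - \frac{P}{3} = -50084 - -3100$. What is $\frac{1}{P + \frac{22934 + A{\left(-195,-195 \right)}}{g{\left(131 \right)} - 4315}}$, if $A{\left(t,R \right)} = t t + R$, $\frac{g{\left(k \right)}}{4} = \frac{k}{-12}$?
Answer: $\frac{3269}{460775550} \approx 7.0946 \cdot 10^{-6}$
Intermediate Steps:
$g{\left(k \right)} = - \frac{k}{3}$ ($g{\left(k \right)} = 4 \frac{k}{-12} = 4 k \left(- \frac{1}{12}\right) = 4 \left(- \frac{k}{12}\right) = - \frac{k}{3}$)
$A{\left(t,R \right)} = R + t^{2}$ ($A{\left(t,R \right)} = t^{2} + R = R + t^{2}$)
$P = 140967$ ($P = 15 - 3 \left(-50084 - -3100\right) = 15 - 3 \left(-50084 + 3100\right) = 15 - -140952 = 15 + 140952 = 140967$)
$\frac{1}{P + \frac{22934 + A{\left(-195,-195 \right)}}{g{\left(131 \right)} - 4315}} = \frac{1}{140967 + \frac{22934 - \left(195 - \left(-195\right)^{2}\right)}{\left(- \frac{1}{3}\right) 131 - 4315}} = \frac{1}{140967 + \frac{22934 + \left(-195 + 38025\right)}{- \frac{131}{3} - 4315}} = \frac{1}{140967 + \frac{22934 + 37830}{- \frac{13076}{3}}} = \frac{1}{140967 + 60764 \left(- \frac{3}{13076}\right)} = \frac{1}{140967 - \frac{45573}{3269}} = \frac{1}{\frac{460775550}{3269}} = \frac{3269}{460775550}$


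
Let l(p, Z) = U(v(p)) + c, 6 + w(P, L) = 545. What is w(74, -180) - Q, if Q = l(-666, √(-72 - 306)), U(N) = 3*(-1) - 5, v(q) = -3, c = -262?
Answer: 809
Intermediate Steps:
U(N) = -8 (U(N) = -3 - 5 = -8)
w(P, L) = 539 (w(P, L) = -6 + 545 = 539)
l(p, Z) = -270 (l(p, Z) = -8 - 262 = -270)
Q = -270
w(74, -180) - Q = 539 - 1*(-270) = 539 + 270 = 809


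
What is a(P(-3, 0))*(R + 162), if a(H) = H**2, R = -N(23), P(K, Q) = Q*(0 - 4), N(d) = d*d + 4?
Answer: 0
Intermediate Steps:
N(d) = 4 + d**2 (N(d) = d**2 + 4 = 4 + d**2)
P(K, Q) = -4*Q (P(K, Q) = Q*(-4) = -4*Q)
R = -533 (R = -(4 + 23**2) = -(4 + 529) = -1*533 = -533)
a(P(-3, 0))*(R + 162) = (-4*0)**2*(-533 + 162) = 0**2*(-371) = 0*(-371) = 0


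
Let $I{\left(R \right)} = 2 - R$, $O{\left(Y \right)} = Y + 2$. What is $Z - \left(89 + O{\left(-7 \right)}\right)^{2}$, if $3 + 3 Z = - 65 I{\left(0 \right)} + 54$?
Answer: $- \frac{21247}{3} \approx -7082.3$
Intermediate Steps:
$O{\left(Y \right)} = 2 + Y$
$Z = - \frac{79}{3}$ ($Z = -1 + \frac{- 65 \left(2 - 0\right) + 54}{3} = -1 + \frac{- 65 \left(2 + 0\right) + 54}{3} = -1 + \frac{\left(-65\right) 2 + 54}{3} = -1 + \frac{-130 + 54}{3} = -1 + \frac{1}{3} \left(-76\right) = -1 - \frac{76}{3} = - \frac{79}{3} \approx -26.333$)
$Z - \left(89 + O{\left(-7 \right)}\right)^{2} = - \frac{79}{3} - \left(89 + \left(2 - 7\right)\right)^{2} = - \frac{79}{3} - \left(89 - 5\right)^{2} = - \frac{79}{3} - 84^{2} = - \frac{79}{3} - 7056 = - \frac{21247}{3}$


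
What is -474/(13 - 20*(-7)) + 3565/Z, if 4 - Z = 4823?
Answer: -943217/245769 ≈ -3.8378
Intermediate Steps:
Z = -4819 (Z = 4 - 1*4823 = 4 - 4823 = -4819)
-474/(13 - 20*(-7)) + 3565/Z = -474/(13 - 20*(-7)) + 3565/(-4819) = -474/(13 + 140) + 3565*(-1/4819) = -474/153 - 3565/4819 = -474*1/153 - 3565/4819 = -158/51 - 3565/4819 = -943217/245769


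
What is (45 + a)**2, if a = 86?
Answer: 17161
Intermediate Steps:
(45 + a)**2 = (45 + 86)**2 = 131**2 = 17161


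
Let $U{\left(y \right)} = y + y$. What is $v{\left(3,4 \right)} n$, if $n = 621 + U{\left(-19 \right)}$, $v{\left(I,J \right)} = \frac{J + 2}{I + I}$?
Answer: $583$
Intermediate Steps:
$U{\left(y \right)} = 2 y$
$v{\left(I,J \right)} = \frac{2 + J}{2 I}$
$n = 583$ ($n = 621 + 2 \left(-19\right) = 621 - 38 = 583$)
$v{\left(3,4 \right)} n = \frac{2 + 4}{2 \cdot 3} \cdot 583 = \frac{1}{2} \cdot \frac{1}{3} \cdot 6 \cdot 583 = 1 \cdot 583 = 583$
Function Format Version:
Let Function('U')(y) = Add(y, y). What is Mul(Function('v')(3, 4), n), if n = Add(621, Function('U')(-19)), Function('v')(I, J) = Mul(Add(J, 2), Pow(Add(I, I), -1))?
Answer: 583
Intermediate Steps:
Function('U')(y) = Mul(2, y)
Function('v')(I, J) = Mul(Rational(1, 2), Pow(I, -1), Add(2, J)) (Function('v')(I, J) = Mul(Add(2, J), Pow(Mul(2, I), -1)) = Mul(Add(2, J), Mul(Rational(1, 2), Pow(I, -1))) = Mul(Rational(1, 2), Pow(I, -1), Add(2, J)))
n = 583 (n = Add(621, Mul(2, -19)) = Add(621, -38) = 583)
Mul(Function('v')(3, 4), n) = Mul(Mul(Rational(1, 2), Pow(3, -1), Add(2, 4)), 583) = Mul(Mul(Rational(1, 2), Rational(1, 3), 6), 583) = Mul(1, 583) = 583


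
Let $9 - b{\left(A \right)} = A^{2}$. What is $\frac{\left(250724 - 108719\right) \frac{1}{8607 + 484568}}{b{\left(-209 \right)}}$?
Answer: $- \frac{28401}{4307587720} \approx -6.5932 \cdot 10^{-6}$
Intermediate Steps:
$b{\left(A \right)} = 9 - A^{2}$
$\frac{\left(250724 - 108719\right) \frac{1}{8607 + 484568}}{b{\left(-209 \right)}} = \frac{\left(250724 - 108719\right) \frac{1}{8607 + 484568}}{9 - \left(-209\right)^{2}} = \frac{142005 \cdot \frac{1}{493175}}{9 - 43681} = \frac{28401}{98635 \left(-43672\right)} = \frac{28401}{98635} \left(- \frac{1}{43672}\right) = - \frac{28401}{4307587720}$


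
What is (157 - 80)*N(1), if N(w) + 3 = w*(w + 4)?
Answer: 154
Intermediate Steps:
N(w) = -3 + w*(4 + w) (N(w) = -3 + w*(w + 4) = -3 + w*(4 + w))
(157 - 80)*N(1) = (157 - 80)*(-3 + 1² + 4*1) = 77*(-3 + 1 + 4) = 77*2 = 154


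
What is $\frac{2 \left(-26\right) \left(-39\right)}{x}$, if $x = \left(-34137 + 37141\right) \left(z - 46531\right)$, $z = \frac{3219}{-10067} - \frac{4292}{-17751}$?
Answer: $- \frac{90600553719}{6244618961026232} \approx -1.4509 \cdot 10^{-5}$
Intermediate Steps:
$z = - \frac{13932905}{178699317}$ ($z = 3219 \left(- \frac{1}{10067}\right) - - \frac{4292}{17751} = - \frac{3219}{10067} + \frac{4292}{17751} = - \frac{13932905}{178699317} \approx -0.077968$)
$x = - \frac{24978475844104928}{178699317}$ ($x = \left(-34137 + 37141\right) \left(- \frac{13932905}{178699317} - 46531\right) = 3004 \left(- \frac{8315071852232}{178699317}\right) = - \frac{24978475844104928}{178699317} \approx -1.3978 \cdot 10^{8}$)
$\frac{2 \left(-26\right) \left(-39\right)}{x} = \frac{2 \left(-26\right) \left(-39\right)}{- \frac{24978475844104928}{178699317}} = \left(-52\right) \left(-39\right) \left(- \frac{178699317}{24978475844104928}\right) = 2028 \left(- \frac{178699317}{24978475844104928}\right) = - \frac{90600553719}{6244618961026232}$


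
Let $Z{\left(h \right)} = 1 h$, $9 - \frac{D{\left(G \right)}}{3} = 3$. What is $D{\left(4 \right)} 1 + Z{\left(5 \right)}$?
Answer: $23$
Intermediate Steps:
$D{\left(G \right)} = 18$ ($D{\left(G \right)} = 27 - 9 = 18$)
$Z{\left(h \right)} = h$
$D{\left(4 \right)} 1 + Z{\left(5 \right)} = 18 \cdot 1 + 5 = 18 + 5 = 23$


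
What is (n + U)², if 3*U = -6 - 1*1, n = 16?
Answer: 1681/9 ≈ 186.78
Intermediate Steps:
U = -7/3 (U = (-6 - 1*1)/3 = (-6 - 1)/3 = (⅓)*(-7) = -7/3 ≈ -2.3333)
(n + U)² = (16 - 7/3)² = (41/3)² = 1681/9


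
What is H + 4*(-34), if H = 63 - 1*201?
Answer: -274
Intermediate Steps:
H = -138 (H = 63 - 201 = -138)
H + 4*(-34) = -138 + 4*(-34) = -138 - 136 = -274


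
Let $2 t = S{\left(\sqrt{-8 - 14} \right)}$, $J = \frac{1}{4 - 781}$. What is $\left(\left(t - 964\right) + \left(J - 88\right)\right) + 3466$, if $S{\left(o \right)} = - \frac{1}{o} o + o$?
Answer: $\frac{3750577}{1554} + \frac{i \sqrt{22}}{2} \approx 2413.5 + 2.3452 i$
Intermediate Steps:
$J = - \frac{1}{777}$ ($J = \frac{1}{-777} = - \frac{1}{777} \approx -0.001287$)
$S{\left(o \right)} = -1 + o$
$t = - \frac{1}{2} + \frac{i \sqrt{22}}{2}$ ($t = \frac{-1 + \sqrt{-8 - 14}}{2} = \frac{-1 + \sqrt{-22}}{2} = \frac{-1 + i \sqrt{22}}{2} = - \frac{1}{2} + \frac{i \sqrt{22}}{2} \approx -0.5 + 2.3452 i$)
$\left(\left(t - 964\right) + \left(J - 88\right)\right) + 3466 = \left(\left(\left(- \frac{1}{2} + \frac{i \sqrt{22}}{2}\right) - 964\right) - \frac{68377}{777}\right) + 3466 = \left(\left(- \frac{1929}{2} + \frac{i \sqrt{22}}{2}\right) - \frac{68377}{777}\right) + 3466 = \left(- \frac{1635587}{1554} + \frac{i \sqrt{22}}{2}\right) + 3466 = \frac{3750577}{1554} + \frac{i \sqrt{22}}{2}$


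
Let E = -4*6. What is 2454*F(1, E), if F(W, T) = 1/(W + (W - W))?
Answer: 2454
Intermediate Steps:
E = -24
F(W, T) = 1/W (F(W, T) = 1/(W + 0) = 1/W)
2454*F(1, E) = 2454/1 = 2454*1 = 2454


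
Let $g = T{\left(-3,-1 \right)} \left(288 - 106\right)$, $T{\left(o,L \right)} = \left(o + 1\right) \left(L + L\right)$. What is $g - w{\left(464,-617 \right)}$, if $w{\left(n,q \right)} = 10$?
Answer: $718$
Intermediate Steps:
$T{\left(o,L \right)} = 2 L \left(1 + o\right)$ ($T{\left(o,L \right)} = \left(1 + o\right) 2 L = 2 L \left(1 + o\right)$)
$g = 728$ ($g = 2 \left(-1\right) \left(1 - 3\right) \left(288 - 106\right) = 2 \left(-1\right) \left(-2\right) 182 = 4 \cdot 182 = 728$)
$g - w{\left(464,-617 \right)} = 728 - 10 = 718$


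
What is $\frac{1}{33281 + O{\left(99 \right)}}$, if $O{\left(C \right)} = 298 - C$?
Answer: $\frac{1}{33480} \approx 2.9869 \cdot 10^{-5}$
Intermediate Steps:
$\frac{1}{33281 + O{\left(99 \right)}} = \frac{1}{33281 + \left(298 - 99\right)} = \frac{1}{33281 + 199} = \frac{1}{33480}$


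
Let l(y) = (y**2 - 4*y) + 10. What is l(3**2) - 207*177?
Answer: -36584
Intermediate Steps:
l(y) = 10 + y**2 - 4*y
l(3**2) - 207*177 = (10 + (3**2)**2 - 4*3**2) - 207*177 = (10 + 9**2 - 4*9) - 36639 = (10 + 81 - 36) - 36639 = 55 - 36639 = -36584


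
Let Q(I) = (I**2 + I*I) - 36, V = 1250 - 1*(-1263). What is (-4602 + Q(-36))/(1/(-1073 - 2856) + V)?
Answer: -1339789/1645596 ≈ -0.81417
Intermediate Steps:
V = 2513 (V = 1250 + 1263 = 2513)
Q(I) = -36 + 2*I**2 (Q(I) = (I**2 + I**2) - 36 = 2*I**2 - 36 = -36 + 2*I**2)
(-4602 + Q(-36))/(1/(-1073 - 2856) + V) = (-4602 + (-36 + 2*(-36)**2))/(1/(-1073 - 2856) + 2513) = (-4602 + (-36 + 2*1296))/(1/(-3929) + 2513) = (-4602 + (-36 + 2592))/(-1/3929 + 2513) = (-4602 + 2556)/(9873576/3929) = -2046*3929/9873576 = -1339789/1645596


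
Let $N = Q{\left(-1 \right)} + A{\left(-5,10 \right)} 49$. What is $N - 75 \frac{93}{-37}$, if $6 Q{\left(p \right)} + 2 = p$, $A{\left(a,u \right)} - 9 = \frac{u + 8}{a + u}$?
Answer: $\frac{298003}{370} \approx 805.41$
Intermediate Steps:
$A{\left(a,u \right)} = 9 + \frac{8 + u}{a + u}$ ($A{\left(a,u \right)} = 9 + \frac{u + 8}{a + u} = 9 + \frac{8 + u}{a + u}$)
$Q{\left(p \right)} = - \frac{1}{3} + \frac{p}{6}$
$N = \frac{6169}{10}$ ($N = \left(- \frac{1}{3} + \frac{1}{6} \left(-1\right)\right) + \frac{8 + 9 \left(-5\right) + 10 \cdot 10}{-5 + 10} \cdot 49 = \left(- \frac{1}{3} - \frac{1}{6}\right) + \frac{8 - 45 + 100}{5} \cdot 49 = - \frac{1}{2} + \frac{1}{5} \cdot 63 \cdot 49 = - \frac{1}{2} + \frac{63}{5} \cdot 49 = - \frac{1}{2} + \frac{3087}{5} = \frac{6169}{10} \approx 616.9$)
$N - 75 \frac{93}{-37} = \frac{6169}{10} - 75 \frac{93}{-37} = \frac{6169}{10} - 75 \cdot 93 \left(- \frac{1}{37}\right) = \frac{6169}{10} - - \frac{6975}{37} = \frac{6169}{10} + \frac{6975}{37} = \frac{298003}{370}$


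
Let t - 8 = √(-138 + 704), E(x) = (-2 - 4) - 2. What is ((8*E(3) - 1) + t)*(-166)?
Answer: 9462 - 166*√566 ≈ 5512.7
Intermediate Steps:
E(x) = -8 (E(x) = -6 - 2 = -8)
t = 8 + √566 (t = 8 + √(-138 + 704) = 8 + √566 ≈ 31.791)
((8*E(3) - 1) + t)*(-166) = ((8*(-8) - 1) + (8 + √566))*(-166) = ((-64 - 1) + (8 + √566))*(-166) = (-65 + (8 + √566))*(-166) = (-57 + √566)*(-166) = 9462 - 166*√566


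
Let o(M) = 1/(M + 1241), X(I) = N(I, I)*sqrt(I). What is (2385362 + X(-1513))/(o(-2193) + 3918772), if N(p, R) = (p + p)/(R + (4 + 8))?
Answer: 2270864624/3730670943 + 2880752*I*sqrt(1513)/5599737085443 ≈ 0.6087 + 2.001e-5*I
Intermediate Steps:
N(p, R) = 2*p/(12 + R) (N(p, R) = (2*p)/(R + 12) = (2*p)/(12 + R) = 2*p/(12 + R))
X(I) = 2*I**(3/2)/(12 + I) (X(I) = (2*I/(12 + I))*sqrt(I) = 2*I**(3/2)/(12 + I))
o(M) = 1/(1241 + M)
(2385362 + X(-1513))/(o(-2193) + 3918772) = (2385362 + 2*(-1513)**(3/2)/(12 - 1513))/(1/(1241 - 2193) + 3918772) = (2385362 + 2*(-1513*I*sqrt(1513))/(-1501))/(1/(-952) + 3918772) = (2385362 + 2*(-1513*I*sqrt(1513))*(-1/1501))/(-1/952 + 3918772) = (2385362 + 3026*I*sqrt(1513)/1501)/(3730670943/952) = (2385362 + 3026*I*sqrt(1513)/1501)*(952/3730670943) = 2270864624/3730670943 + 2880752*I*sqrt(1513)/5599737085443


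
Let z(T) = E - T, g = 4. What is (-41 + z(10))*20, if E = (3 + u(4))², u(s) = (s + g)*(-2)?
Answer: 2360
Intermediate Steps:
u(s) = -8 - 2*s (u(s) = (s + 4)*(-2) = (4 + s)*(-2) = -8 - 2*s)
E = 169 (E = (3 + (-8 - 2*4))² = (3 + (-8 - 8))² = (3 - 16)² = (-13)² = 169)
z(T) = 169 - T
(-41 + z(10))*20 = (-41 + (169 - 1*10))*20 = (-41 + (169 - 10))*20 = (-41 + 159)*20 = 118*20 = 2360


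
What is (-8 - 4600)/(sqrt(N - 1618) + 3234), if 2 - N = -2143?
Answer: -14902272/10458229 + 4608*sqrt(527)/10458229 ≈ -1.4148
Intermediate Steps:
N = 2145 (N = 2 - 1*(-2143) = 2 + 2143 = 2145)
(-8 - 4600)/(sqrt(N - 1618) + 3234) = (-8 - 4600)/(sqrt(2145 - 1618) + 3234) = -4608/(sqrt(527) + 3234) = -4608/(3234 + sqrt(527))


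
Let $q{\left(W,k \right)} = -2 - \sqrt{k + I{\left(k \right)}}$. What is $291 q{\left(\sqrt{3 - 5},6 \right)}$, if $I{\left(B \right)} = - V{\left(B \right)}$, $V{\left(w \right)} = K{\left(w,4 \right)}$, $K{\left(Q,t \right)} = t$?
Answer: $-582 - 291 \sqrt{2} \approx -993.54$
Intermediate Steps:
$V{\left(w \right)} = 4$
$I{\left(B \right)} = -4$ ($I{\left(B \right)} = \left(-1\right) 4 = -4$)
$q{\left(W,k \right)} = -2 - \sqrt{-4 + k}$ ($q{\left(W,k \right)} = -2 - \sqrt{k - 4} = -2 - \sqrt{-4 + k}$)
$291 q{\left(\sqrt{3 - 5},6 \right)} = 291 \left(-2 - \sqrt{-4 + 6}\right) = 291 \left(-2 - \sqrt{2}\right) = -582 - 291 \sqrt{2}$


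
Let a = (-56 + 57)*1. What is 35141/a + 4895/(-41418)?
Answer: 1455465043/41418 ≈ 35141.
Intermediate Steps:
a = 1 (a = 1*1 = 1)
35141/a + 4895/(-41418) = 35141/1 + 4895/(-41418) = 35141*1 + 4895*(-1/41418) = 35141 - 4895/41418 = 1455465043/41418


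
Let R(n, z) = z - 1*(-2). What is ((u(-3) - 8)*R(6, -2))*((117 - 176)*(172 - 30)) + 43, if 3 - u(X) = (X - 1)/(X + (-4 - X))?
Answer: 43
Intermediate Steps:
R(n, z) = 2 + z (R(n, z) = z + 2 = 2 + z)
u(X) = 11/4 + X/4 (u(X) = 3 - (X - 1)/(X + (-4 - X)) = 3 - (-1 + X)/(-4) = 3 - (-1 + X)*(-1)/4 = 3 - (¼ - X/4) = 3 + (-¼ + X/4) = 11/4 + X/4)
((u(-3) - 8)*R(6, -2))*((117 - 176)*(172 - 30)) + 43 = (((11/4 + (¼)*(-3)) - 8)*(2 - 2))*((117 - 176)*(172 - 30)) + 43 = (((11/4 - ¾) - 8)*0)*(-59*142) + 43 = ((2 - 8)*0)*(-8378) + 43 = -6*0*(-8378) + 43 = 0*(-8378) + 43 = 0 + 43 = 43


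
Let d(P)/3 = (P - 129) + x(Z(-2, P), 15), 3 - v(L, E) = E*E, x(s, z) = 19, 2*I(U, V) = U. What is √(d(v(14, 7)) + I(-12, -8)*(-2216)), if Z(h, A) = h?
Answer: 2*√3207 ≈ 113.26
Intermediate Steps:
I(U, V) = U/2
v(L, E) = 3 - E² (v(L, E) = 3 - E*E = 3 - E²)
d(P) = -330 + 3*P (d(P) = 3*((P - 129) + 19) = 3*((-129 + P) + 19) = 3*(-110 + P) = -330 + 3*P)
√(d(v(14, 7)) + I(-12, -8)*(-2216)) = √((-330 + 3*(3 - 1*7²)) + ((½)*(-12))*(-2216)) = √((-330 + 3*(3 - 1*49)) - 6*(-2216)) = √((-330 + 3*(3 - 49)) + 13296) = √((-330 + 3*(-46)) + 13296) = √((-330 - 138) + 13296) = √(-468 + 13296) = √12828 = 2*√3207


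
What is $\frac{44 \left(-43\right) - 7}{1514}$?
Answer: $- \frac{1899}{1514} \approx -1.2543$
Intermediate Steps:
$\frac{44 \left(-43\right) - 7}{1514} = \left(-1892 - 7\right) \frac{1}{1514} = \left(-1899\right) \frac{1}{1514} = - \frac{1899}{1514}$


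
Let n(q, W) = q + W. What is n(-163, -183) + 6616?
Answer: 6270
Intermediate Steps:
n(q, W) = W + q
n(-163, -183) + 6616 = (-183 - 163) + 6616 = -346 + 6616 = 6270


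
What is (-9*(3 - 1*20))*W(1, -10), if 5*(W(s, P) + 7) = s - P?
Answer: -3672/5 ≈ -734.40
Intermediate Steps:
W(s, P) = -7 - P/5 + s/5 (W(s, P) = -7 + (s - P)/5 = -7 + (-P/5 + s/5) = -7 - P/5 + s/5)
(-9*(3 - 1*20))*W(1, -10) = (-9*(3 - 1*20))*(-7 - 1/5*(-10) + (1/5)*1) = (-9*(3 - 20))*(-7 + 2 + 1/5) = -9*(-17)*(-24/5) = 153*(-24/5) = -3672/5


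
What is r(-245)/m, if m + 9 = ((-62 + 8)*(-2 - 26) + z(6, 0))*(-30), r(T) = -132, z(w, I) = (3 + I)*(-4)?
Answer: 44/15003 ≈ 0.0029327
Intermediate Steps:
z(w, I) = -12 - 4*I
m = -45009 (m = -9 + ((-62 + 8)*(-2 - 26) + (-12 - 4*0))*(-30) = -9 + (-54*(-28) + (-12 + 0))*(-30) = -9 + (1512 - 12)*(-30) = -9 + 1500*(-30) = -9 - 45000 = -45009)
r(-245)/m = -132/(-45009) = -132*(-1/45009) = 44/15003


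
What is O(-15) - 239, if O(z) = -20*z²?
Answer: -4739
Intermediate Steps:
O(-15) - 239 = -20*(-15)² - 239 = -20*225 - 239 = -4500 - 239 = -4739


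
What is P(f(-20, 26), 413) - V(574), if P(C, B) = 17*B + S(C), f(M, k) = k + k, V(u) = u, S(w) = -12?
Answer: 6435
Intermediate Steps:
f(M, k) = 2*k
P(C, B) = -12 + 17*B (P(C, B) = 17*B - 12 = -12 + 17*B)
P(f(-20, 26), 413) - V(574) = (-12 + 17*413) - 1*574 = (-12 + 7021) - 574 = 7009 - 574 = 6435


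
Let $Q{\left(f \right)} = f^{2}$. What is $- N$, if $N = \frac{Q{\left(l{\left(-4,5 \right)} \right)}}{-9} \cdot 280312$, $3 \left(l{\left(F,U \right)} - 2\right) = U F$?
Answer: $\frac{54941152}{81} \approx 6.7829 \cdot 10^{5}$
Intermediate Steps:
$l{\left(F,U \right)} = 2 + \frac{F U}{3}$ ($l{\left(F,U \right)} = 2 + \frac{U F}{3} = 2 + \frac{F U}{3}$)
$N = - \frac{54941152}{81}$ ($N = \frac{\left(2 + \frac{1}{3} \left(-4\right) 5\right)^{2}}{-9} \cdot 280312 = \left(2 - \frac{20}{3}\right)^{2} \left(- \frac{1}{9}\right) 280312 = \left(- \frac{14}{3}\right)^{2} \left(- \frac{1}{9}\right) 280312 = \frac{196}{9} \left(- \frac{1}{9}\right) 280312 = \left(- \frac{196}{81}\right) 280312 = - \frac{54941152}{81} \approx -6.7829 \cdot 10^{5}$)
$- N = \left(-1\right) \left(- \frac{54941152}{81}\right) = \frac{54941152}{81}$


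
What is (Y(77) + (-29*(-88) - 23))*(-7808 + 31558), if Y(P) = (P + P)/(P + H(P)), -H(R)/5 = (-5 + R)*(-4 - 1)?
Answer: 112743316250/1877 ≈ 6.0066e+7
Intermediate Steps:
H(R) = -125 + 25*R (H(R) = -5*(-5 + R)*(-4 - 1) = -5*(-5 + R)*(-5) = -5*(25 - 5*R) = -125 + 25*R)
Y(P) = 2*P/(-125 + 26*P) (Y(P) = (P + P)/(P + (-125 + 25*P)) = (2*P)/(-125 + 26*P) = 2*P/(-125 + 26*P))
(Y(77) + (-29*(-88) - 23))*(-7808 + 31558) = (2*77/(-125 + 26*77) + (-29*(-88) - 23))*(-7808 + 31558) = (2*77/(-125 + 2002) + (2552 - 23))*23750 = (2*77/1877 + 2529)*23750 = (2*77*(1/1877) + 2529)*23750 = (154/1877 + 2529)*23750 = (4747087/1877)*23750 = 112743316250/1877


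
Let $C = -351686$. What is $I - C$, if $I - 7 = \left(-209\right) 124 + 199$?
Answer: $325976$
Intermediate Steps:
$I = -25710$ ($I = 7 + \left(\left(-209\right) 124 + 199\right) = 7 + \left(-25916 + 199\right) = 7 - 25717 = -25710$)
$I - C = -25710 - -351686 = -25710 + 351686 = 325976$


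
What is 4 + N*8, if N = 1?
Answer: 12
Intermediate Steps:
4 + N*8 = 4 + 1*8 = 4 + 8 = 12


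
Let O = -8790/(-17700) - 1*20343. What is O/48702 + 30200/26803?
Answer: 546080566169/770162226540 ≈ 0.70905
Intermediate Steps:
O = -12002077/590 (O = -8790*(-1/17700) - 20343 = 293/590 - 20343 = -12002077/590 ≈ -20343.)
O/48702 + 30200/26803 = -12002077/590/48702 + 30200/26803 = -12002077/590*1/48702 + 30200*(1/26803) = -12002077/28734180 + 30200/26803 = 546080566169/770162226540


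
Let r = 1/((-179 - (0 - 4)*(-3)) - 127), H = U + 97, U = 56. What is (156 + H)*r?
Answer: -103/106 ≈ -0.97170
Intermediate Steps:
H = 153 (H = 56 + 97 = 153)
r = -1/318 (r = 1/((-179 - (-4)*(-3)) - 127) = 1/((-179 - 1*12) - 127) = 1/((-179 - 12) - 127) = 1/(-191 - 127) = 1/(-318) = -1/318 ≈ -0.0031447)
(156 + H)*r = (156 + 153)*(-1/318) = 309*(-1/318) = -103/106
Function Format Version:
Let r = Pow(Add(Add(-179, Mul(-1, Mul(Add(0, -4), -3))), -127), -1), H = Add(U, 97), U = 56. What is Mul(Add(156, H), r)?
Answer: Rational(-103, 106) ≈ -0.97170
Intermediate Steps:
H = 153 (H = Add(56, 97) = 153)
r = Rational(-1, 318) (r = Pow(Add(Add(-179, Mul(-1, Mul(-4, -3))), -127), -1) = Pow(Add(Add(-179, Mul(-1, 12)), -127), -1) = Pow(Add(Add(-179, -12), -127), -1) = Pow(Add(-191, -127), -1) = Pow(-318, -1) = Rational(-1, 318) ≈ -0.0031447)
Mul(Add(156, H), r) = Mul(Add(156, 153), Rational(-1, 318)) = Mul(309, Rational(-1, 318)) = Rational(-103, 106)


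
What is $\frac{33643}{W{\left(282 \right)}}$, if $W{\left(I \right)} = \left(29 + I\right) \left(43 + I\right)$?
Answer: $\frac{33643}{101075} \approx 0.33285$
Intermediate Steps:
$\frac{33643}{W{\left(282 \right)}} = \frac{33643}{1247 + 282^{2} + 72 \cdot 282} = \frac{33643}{1247 + 79524 + 20304} = \frac{33643}{101075}$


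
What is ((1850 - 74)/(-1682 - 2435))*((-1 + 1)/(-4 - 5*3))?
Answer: 0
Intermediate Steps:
((1850 - 74)/(-1682 - 2435))*((-1 + 1)/(-4 - 5*3)) = (1776/(-4117))*(0/(-4 - 15)) = (1776*(-1/4117))*(0/(-19)) = -0*(-1)/19 = -1776/4117*0 = 0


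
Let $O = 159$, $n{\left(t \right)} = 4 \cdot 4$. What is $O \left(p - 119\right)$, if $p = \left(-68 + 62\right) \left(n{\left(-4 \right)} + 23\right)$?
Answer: $-56127$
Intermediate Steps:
$n{\left(t \right)} = 16$
$p = -234$ ($p = \left(-68 + 62\right) \left(16 + 23\right) = \left(-6\right) 39 = -234$)
$O \left(p - 119\right) = 159 \left(-234 - 119\right) = 159 \left(-353\right) = -56127$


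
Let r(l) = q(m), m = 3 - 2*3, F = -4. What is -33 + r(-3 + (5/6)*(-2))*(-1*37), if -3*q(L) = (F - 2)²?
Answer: 411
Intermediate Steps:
m = -3 (m = 3 - 6 = -3)
q(L) = -12 (q(L) = -(-4 - 2)²/3 = -⅓*(-6)² = -⅓*36 = -12)
r(l) = -12
-33 + r(-3 + (5/6)*(-2))*(-1*37) = -33 - (-12)*37 = -33 - 12*(-37) = -33 + 444 = 411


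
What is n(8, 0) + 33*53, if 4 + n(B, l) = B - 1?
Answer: 1752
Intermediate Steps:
n(B, l) = -5 + B (n(B, l) = -4 + (B - 1) = -4 + (-1 + B) = -5 + B)
n(8, 0) + 33*53 = (-5 + 8) + 33*53 = 3 + 1749 = 1752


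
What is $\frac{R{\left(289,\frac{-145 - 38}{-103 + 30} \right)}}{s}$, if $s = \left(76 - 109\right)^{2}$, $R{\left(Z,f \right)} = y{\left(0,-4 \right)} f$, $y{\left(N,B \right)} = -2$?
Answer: $- \frac{122}{26499} \approx -0.0046039$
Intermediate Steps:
$R{\left(Z,f \right)} = - 2 f$
$s = 1089$ ($s = \left(-33\right)^{2} = 1089$)
$\frac{R{\left(289,\frac{-145 - 38}{-103 + 30} \right)}}{s} = \frac{\left(-2\right) \frac{-145 - 38}{-103 + 30}}{1089} = - 2 \left(- \frac{183}{-73}\right) \frac{1}{1089} = - 2 \left(\left(-183\right) \left(- \frac{1}{73}\right)\right) \frac{1}{1089} = \left(-2\right) \frac{183}{73} \cdot \frac{1}{1089} = \left(- \frac{366}{73}\right) \frac{1}{1089} = - \frac{122}{26499}$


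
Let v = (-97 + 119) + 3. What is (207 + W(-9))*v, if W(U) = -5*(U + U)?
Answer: 7425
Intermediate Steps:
W(U) = -10*U
v = 25 (v = 22 + 3 = 25)
(207 + W(-9))*v = (207 - 10*(-9))*25 = (207 + 90)*25 = 297*25 = 7425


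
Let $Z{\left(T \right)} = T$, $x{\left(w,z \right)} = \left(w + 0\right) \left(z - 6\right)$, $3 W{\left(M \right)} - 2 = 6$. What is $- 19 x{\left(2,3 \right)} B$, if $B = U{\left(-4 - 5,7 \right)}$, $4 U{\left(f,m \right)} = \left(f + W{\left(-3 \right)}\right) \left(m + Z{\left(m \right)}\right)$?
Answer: $-2527$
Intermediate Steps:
$W{\left(M \right)} = \frac{8}{3}$ ($W{\left(M \right)} = \frac{2}{3} + \frac{1}{3} \cdot 6 = \frac{2}{3} + 2 = \frac{8}{3}$)
$x{\left(w,z \right)} = w \left(-6 + z\right)$
$U{\left(f,m \right)} = \frac{m \left(\frac{8}{3} + f\right)}{2}$ ($U{\left(f,m \right)} = \frac{\left(f + \frac{8}{3}\right) \left(m + m\right)}{4} = \frac{\left(\frac{8}{3} + f\right) 2 m}{4} = \frac{2 m \left(\frac{8}{3} + f\right)}{4} = \frac{m \left(\frac{8}{3} + f\right)}{2}$)
$B = - \frac{133}{6}$ ($B = \frac{1}{6} \cdot 7 \left(8 + 3 \left(-4 - 5\right)\right) = \frac{1}{6} \cdot 7 \left(8 + 3 \left(-9\right)\right) = \frac{1}{6} \cdot 7 \left(8 - 27\right) = \frac{1}{6} \cdot 7 \left(-19\right) = - \frac{133}{6} \approx -22.167$)
$- 19 x{\left(2,3 \right)} B = - 19 \cdot 2 \left(-6 + 3\right) \left(- \frac{133}{6}\right) = - 19 \cdot 2 \left(-3\right) \left(- \frac{133}{6}\right) = \left(-19\right) \left(-6\right) \left(- \frac{133}{6}\right) = 114 \left(- \frac{133}{6}\right) = -2527$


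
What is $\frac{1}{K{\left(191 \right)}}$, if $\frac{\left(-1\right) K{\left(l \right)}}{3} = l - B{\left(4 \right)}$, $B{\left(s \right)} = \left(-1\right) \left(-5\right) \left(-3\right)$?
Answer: $- \frac{1}{618} \approx -0.0016181$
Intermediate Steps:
$B{\left(s \right)} = -15$ ($B{\left(s \right)} = 5 \left(-3\right) = -15$)
$K{\left(l \right)} = -45 - 3 l$ ($K{\left(l \right)} = - 3 \left(l - -15\right) = - 3 \left(l + 15\right) = - 3 \left(15 + l\right) = -45 - 3 l$)
$\frac{1}{K{\left(191 \right)}} = \frac{1}{-45 - 573} = \frac{1}{-618} = - \frac{1}{618}$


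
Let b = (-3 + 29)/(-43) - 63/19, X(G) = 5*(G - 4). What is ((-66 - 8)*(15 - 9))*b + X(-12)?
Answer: 1356772/817 ≈ 1660.7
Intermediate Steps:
X(G) = -20 + 5*G (X(G) = 5*(-4 + G) = -20 + 5*G)
b = -3203/817 (b = 26*(-1/43) - 63*1/19 = -26/43 - 63/19 = -3203/817 ≈ -3.9204)
((-66 - 8)*(15 - 9))*b + X(-12) = ((-66 - 8)*(15 - 9))*(-3203/817) + (-20 + 5*(-12)) = -74*6*(-3203/817) + (-20 - 60) = -444*(-3203/817) - 80 = 1422132/817 - 80 = 1356772/817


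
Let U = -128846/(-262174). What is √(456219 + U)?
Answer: 2*√1959896303256353/131087 ≈ 675.44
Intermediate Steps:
U = 64423/131087 (U = -128846*(-1/262174) = 64423/131087 ≈ 0.49145)
√(456219 + U) = √(456219 + 64423/131087) = √(59804444476/131087) = 2*√1959896303256353/131087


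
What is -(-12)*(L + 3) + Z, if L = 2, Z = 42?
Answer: 102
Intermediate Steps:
-(-12)*(L + 3) + Z = -(-12)*(2 + 3) + 42 = -(-12)*5 + 42 = -3*(-20) + 42 = 60 + 42 = 102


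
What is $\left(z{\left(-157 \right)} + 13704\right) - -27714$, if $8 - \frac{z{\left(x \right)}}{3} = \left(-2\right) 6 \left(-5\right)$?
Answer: $41262$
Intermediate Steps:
$z{\left(x \right)} = -156$ ($z{\left(x \right)} = 24 - 3 \left(-2\right) 6 \left(-5\right) = 24 - 3 \left(\left(-12\right) \left(-5\right)\right) = 24 - 180 = -156$)
$\left(z{\left(-157 \right)} + 13704\right) - -27714 = \left(-156 + 13704\right) - -27714 = 13548 + 27714 = 41262$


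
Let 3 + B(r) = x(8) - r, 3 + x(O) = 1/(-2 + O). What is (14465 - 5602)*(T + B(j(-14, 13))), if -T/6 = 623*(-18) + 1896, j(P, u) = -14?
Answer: 2973509911/6 ≈ 4.9558e+8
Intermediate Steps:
T = 55908 (T = -6*(623*(-18) + 1896) = -6*(-11214 + 1896) = -6*(-9318) = 55908)
x(O) = -3 + 1/(-2 + O)
B(r) = -35/6 - r (B(r) = -3 + ((7 - 3*8)/(-2 + 8) - r) = -3 + ((7 - 24)/6 - r) = -3 + ((⅙)*(-17) - r) = -3 + (-17/6 - r) = -35/6 - r)
(14465 - 5602)*(T + B(j(-14, 13))) = (14465 - 5602)*(55908 + (-35/6 - 1*(-14))) = 8863*(55908 + (-35/6 + 14)) = 8863*(55908 + 49/6) = 8863*(335497/6) = 2973509911/6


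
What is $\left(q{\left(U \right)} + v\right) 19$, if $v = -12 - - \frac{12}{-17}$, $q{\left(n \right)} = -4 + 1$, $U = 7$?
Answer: $- \frac{5073}{17} \approx -298.41$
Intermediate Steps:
$q{\left(n \right)} = -3$
$v = - \frac{216}{17}$ ($v = -12 - \left(-12\right) \left(- \frac{1}{17}\right) = -12 - \frac{12}{17} = - \frac{216}{17} \approx -12.706$)
$\left(q{\left(U \right)} + v\right) 19 = \left(-3 - \frac{216}{17}\right) 19 = \left(- \frac{267}{17}\right) 19 = - \frac{5073}{17}$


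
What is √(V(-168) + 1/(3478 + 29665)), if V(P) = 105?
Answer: 4*√7208635643/33143 ≈ 10.247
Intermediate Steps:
√(V(-168) + 1/(3478 + 29665)) = √(105 + 1/(3478 + 29665)) = √(105 + 1/33143) = √(3480016/33143) = 4*√7208635643/33143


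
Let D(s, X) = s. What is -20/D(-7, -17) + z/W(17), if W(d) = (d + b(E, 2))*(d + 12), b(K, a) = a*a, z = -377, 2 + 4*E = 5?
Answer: 47/21 ≈ 2.2381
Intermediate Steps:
E = ¾ (E = -½ + (¼)*5 = -½ + 5/4 = ¾ ≈ 0.75000)
b(K, a) = a²
W(d) = (4 + d)*(12 + d) (W(d) = (d + 2²)*(d + 12) = (d + 4)*(12 + d) = (4 + d)*(12 + d))
-20/D(-7, -17) + z/W(17) = -20/(-7) - 377/(48 + 17² + 16*17) = -20*(-⅐) - 377/(48 + 289 + 272) = 20/7 - 377/609 = 20/7 - 377*1/609 = 20/7 - 13/21 = 47/21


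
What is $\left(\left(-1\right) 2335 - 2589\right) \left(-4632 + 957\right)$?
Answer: $18095700$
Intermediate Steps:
$\left(\left(-1\right) 2335 - 2589\right) \left(-4632 + 957\right) = \left(-2335 - 2589\right) \left(-3675\right) = \left(-4924\right) \left(-3675\right) = 18095700$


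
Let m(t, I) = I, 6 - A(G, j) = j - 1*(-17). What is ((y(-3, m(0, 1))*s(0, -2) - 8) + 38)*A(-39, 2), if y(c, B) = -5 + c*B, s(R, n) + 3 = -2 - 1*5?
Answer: -1430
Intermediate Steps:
A(G, j) = -11 - j (A(G, j) = 6 - (j - 1*(-17)) = 6 - (j + 17) = 6 - (17 + j) = 6 + (-17 - j) = -11 - j)
s(R, n) = -10 (s(R, n) = -3 + (-2 - 1*5) = -3 + (-2 - 5) = -3 - 7 = -10)
y(c, B) = -5 + B*c
((y(-3, m(0, 1))*s(0, -2) - 8) + 38)*A(-39, 2) = (((-5 + 1*(-3))*(-10) - 8) + 38)*(-11 - 1*2) = (((-5 - 3)*(-10) - 8) + 38)*(-11 - 2) = ((-8*(-10) - 8) + 38)*(-13) = ((80 - 8) + 38)*(-13) = (72 + 38)*(-13) = 110*(-13) = -1430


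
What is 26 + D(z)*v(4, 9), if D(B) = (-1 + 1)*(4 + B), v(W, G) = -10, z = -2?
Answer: 26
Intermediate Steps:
D(B) = 0 (D(B) = 0*(4 + B) = 0)
26 + D(z)*v(4, 9) = 26 + 0*(-10) = 26 + 0 = 26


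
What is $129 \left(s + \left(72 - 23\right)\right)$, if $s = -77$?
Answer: $-3612$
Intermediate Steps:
$129 \left(s + \left(72 - 23\right)\right) = 129 \left(-77 + \left(72 - 23\right)\right) = 129 \left(-77 + 49\right) = 129 \left(-28\right) = -3612$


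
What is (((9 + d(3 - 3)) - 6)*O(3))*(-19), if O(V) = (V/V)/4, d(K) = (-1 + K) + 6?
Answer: -38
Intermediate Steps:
d(K) = 5 + K
O(V) = 1/4 (O(V) = 1*(1/4) = 1/4)
(((9 + d(3 - 3)) - 6)*O(3))*(-19) = (((9 + (5 + (3 - 3))) - 6)*(1/4))*(-19) = (((9 + (5 + 0)) - 6)*(1/4))*(-19) = (((9 + 5) - 6)*(1/4))*(-19) = ((14 - 6)*(1/4))*(-19) = (8*(1/4))*(-19) = 2*(-19) = -38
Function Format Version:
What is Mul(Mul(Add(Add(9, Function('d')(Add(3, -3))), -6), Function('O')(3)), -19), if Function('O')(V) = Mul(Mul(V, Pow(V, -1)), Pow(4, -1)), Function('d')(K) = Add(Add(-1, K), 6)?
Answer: -38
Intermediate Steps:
Function('d')(K) = Add(5, K)
Function('O')(V) = Rational(1, 4) (Function('O')(V) = Mul(1, Rational(1, 4)) = Rational(1, 4))
Mul(Mul(Add(Add(9, Function('d')(Add(3, -3))), -6), Function('O')(3)), -19) = Mul(Mul(Add(Add(9, Add(5, Add(3, -3))), -6), Rational(1, 4)), -19) = Mul(Mul(Add(Add(9, Add(5, 0)), -6), Rational(1, 4)), -19) = Mul(Mul(Add(Add(9, 5), -6), Rational(1, 4)), -19) = Mul(Mul(Add(14, -6), Rational(1, 4)), -19) = Mul(Mul(8, Rational(1, 4)), -19) = Mul(2, -19) = -38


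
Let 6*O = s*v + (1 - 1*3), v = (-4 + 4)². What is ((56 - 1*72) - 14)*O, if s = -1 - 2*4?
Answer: 10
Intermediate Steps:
s = -9 (s = -1 - 8 = -9)
v = 0 (v = 0² = 0)
O = -⅓ (O = (-9*0 + (1 - 1*3))/6 = (0 + (1 - 3))/6 = (0 - 2)/6 = (⅙)*(-2) = -⅓ ≈ -0.33333)
((56 - 1*72) - 14)*O = ((56 - 1*72) - 14)*(-⅓) = ((56 - 72) - 14)*(-⅓) = (-16 - 14)*(-⅓) = -30*(-⅓) = 10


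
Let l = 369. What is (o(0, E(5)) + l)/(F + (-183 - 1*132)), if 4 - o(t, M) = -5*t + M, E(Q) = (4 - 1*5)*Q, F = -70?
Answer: -54/55 ≈ -0.98182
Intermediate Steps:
E(Q) = -Q (E(Q) = (4 - 5)*Q = -Q)
o(t, M) = 4 - M + 5*t (o(t, M) = 4 - (-5*t + M) = 4 - (M - 5*t) = 4 + (-M + 5*t) = 4 - M + 5*t)
(o(0, E(5)) + l)/(F + (-183 - 1*132)) = ((4 - (-1)*5 + 5*0) + 369)/(-70 + (-183 - 1*132)) = ((4 - 1*(-5) + 0) + 369)/(-70 + (-183 - 132)) = ((4 + 5 + 0) + 369)/(-70 - 315) = (9 + 369)/(-385) = 378*(-1/385) = -54/55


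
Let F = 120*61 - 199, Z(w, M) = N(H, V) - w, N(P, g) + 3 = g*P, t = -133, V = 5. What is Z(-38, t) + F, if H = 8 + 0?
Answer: 7196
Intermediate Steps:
H = 8
N(P, g) = -3 + P*g (N(P, g) = -3 + g*P = -3 + P*g)
Z(w, M) = 37 - w (Z(w, M) = (-3 + 8*5) - w = (-3 + 40) - w = 37 - w)
F = 7121 (F = 7320 - 199 = 7121)
Z(-38, t) + F = (37 - 1*(-38)) + 7121 = (37 + 38) + 7121 = 75 + 7121 = 7196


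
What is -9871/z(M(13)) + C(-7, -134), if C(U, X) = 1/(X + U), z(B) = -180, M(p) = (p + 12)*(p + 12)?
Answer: 463877/8460 ≈ 54.832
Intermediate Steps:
M(p) = (12 + p)² (M(p) = (12 + p)*(12 + p) = (12 + p)²)
C(U, X) = 1/(U + X)
-9871/z(M(13)) + C(-7, -134) = -9871/(-180) + 1/(-7 - 134) = -9871*(-1/180) + 1/(-141) = 9871/180 - 1/141 = 463877/8460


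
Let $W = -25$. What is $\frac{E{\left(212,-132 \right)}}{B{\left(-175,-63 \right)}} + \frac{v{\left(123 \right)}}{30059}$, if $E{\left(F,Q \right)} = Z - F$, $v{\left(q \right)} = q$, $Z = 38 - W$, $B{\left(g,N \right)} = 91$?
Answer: $- \frac{4467598}{2735369} \approx -1.6333$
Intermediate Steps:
$Z = 63$ ($Z = 38 - -25 = 38 + 25 = 63$)
$E{\left(F,Q \right)} = 63 - F$
$\frac{E{\left(212,-132 \right)}}{B{\left(-175,-63 \right)}} + \frac{v{\left(123 \right)}}{30059} = \frac{63 - 212}{91} + \frac{123}{30059} = \left(63 - 212\right) \frac{1}{91} + 123 \cdot \frac{1}{30059} = \left(-149\right) \frac{1}{91} + \frac{123}{30059} = - \frac{149}{91} + \frac{123}{30059} = - \frac{4467598}{2735369}$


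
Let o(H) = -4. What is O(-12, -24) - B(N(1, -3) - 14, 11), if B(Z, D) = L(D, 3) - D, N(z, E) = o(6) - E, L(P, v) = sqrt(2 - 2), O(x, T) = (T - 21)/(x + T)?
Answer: 49/4 ≈ 12.250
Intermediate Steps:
O(x, T) = (-21 + T)/(T + x)
L(P, v) = 0 (L(P, v) = sqrt(0) = 0)
N(z, E) = -4 - E
B(Z, D) = -D (B(Z, D) = 0 - D = -D)
O(-12, -24) - B(N(1, -3) - 14, 11) = (-21 - 24)/(-24 - 12) - (-1)*11 = -45/(-36) - 1*(-11) = -1/36*(-45) + 11 = 5/4 + 11 = 49/4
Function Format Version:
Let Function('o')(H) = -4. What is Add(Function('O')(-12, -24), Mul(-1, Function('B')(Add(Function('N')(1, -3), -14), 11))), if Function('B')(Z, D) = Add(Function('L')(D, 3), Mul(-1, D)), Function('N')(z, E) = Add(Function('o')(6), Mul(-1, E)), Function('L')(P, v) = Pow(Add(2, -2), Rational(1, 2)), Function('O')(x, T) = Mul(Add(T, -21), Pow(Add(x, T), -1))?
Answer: Rational(49, 4) ≈ 12.250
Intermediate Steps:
Function('O')(x, T) = Mul(Pow(Add(T, x), -1), Add(-21, T)) (Function('O')(x, T) = Mul(Add(-21, T), Pow(Add(T, x), -1)) = Mul(Pow(Add(T, x), -1), Add(-21, T)))
Function('L')(P, v) = 0 (Function('L')(P, v) = Pow(0, Rational(1, 2)) = 0)
Function('N')(z, E) = Add(-4, Mul(-1, E))
Function('B')(Z, D) = Mul(-1, D) (Function('B')(Z, D) = Add(0, Mul(-1, D)) = Mul(-1, D))
Add(Function('O')(-12, -24), Mul(-1, Function('B')(Add(Function('N')(1, -3), -14), 11))) = Add(Mul(Pow(Add(-24, -12), -1), Add(-21, -24)), Mul(-1, Mul(-1, 11))) = Add(Mul(Pow(-36, -1), -45), Mul(-1, -11)) = Add(Mul(Rational(-1, 36), -45), 11) = Add(Rational(5, 4), 11) = Rational(49, 4)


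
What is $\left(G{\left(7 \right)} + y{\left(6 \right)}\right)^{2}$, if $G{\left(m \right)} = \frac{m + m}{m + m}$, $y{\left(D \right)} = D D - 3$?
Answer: $1156$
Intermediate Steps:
$y{\left(D \right)} = -3 + D^{2}$ ($y{\left(D \right)} = D^{2} - 3 = -3 + D^{2}$)
$G{\left(m \right)} = 1$ ($G{\left(m \right)} = \frac{2 m}{2 m} = 2 m \frac{1}{2 m} = 1$)
$\left(G{\left(7 \right)} + y{\left(6 \right)}\right)^{2} = \left(1 - \left(3 - 6^{2}\right)\right)^{2} = \left(1 + \left(-3 + 36\right)\right)^{2} = \left(1 + 33\right)^{2} = 34^{2} = 1156$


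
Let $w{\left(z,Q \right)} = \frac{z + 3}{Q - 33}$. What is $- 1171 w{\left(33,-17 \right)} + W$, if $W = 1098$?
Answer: $\frac{48528}{25} \approx 1941.1$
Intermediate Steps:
$w{\left(z,Q \right)} = \frac{3 + z}{-33 + Q}$
$- 1171 w{\left(33,-17 \right)} + W = - 1171 \frac{3 + 33}{-33 - 17} + 1098 = - 1171 \frac{1}{-50} \cdot 36 + 1098 = - 1171 \left(\left(- \frac{1}{50}\right) 36\right) + 1098 = \left(-1171\right) \left(- \frac{18}{25}\right) + 1098 = \frac{21078}{25} + 1098 = \frac{48528}{25}$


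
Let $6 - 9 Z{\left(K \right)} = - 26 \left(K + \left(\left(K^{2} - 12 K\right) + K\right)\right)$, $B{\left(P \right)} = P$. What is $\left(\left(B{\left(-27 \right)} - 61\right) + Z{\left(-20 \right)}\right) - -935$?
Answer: $2581$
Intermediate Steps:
$Z{\left(K \right)} = \frac{2}{3} - \frac{260 K}{9} + \frac{26 K^{2}}{9}$ ($Z{\left(K \right)} = \frac{2}{3} - \frac{\left(-26\right) \left(K + \left(\left(K^{2} - 12 K\right) + K\right)\right)}{9} = \frac{2}{3} - \frac{\left(-26\right) \left(K + \left(K^{2} - 11 K\right)\right)}{9} = \frac{2}{3} - \frac{\left(-26\right) \left(K^{2} - 10 K\right)}{9} = \frac{2}{3} - \frac{- 26 K^{2} + 260 K}{9} = \frac{2}{3} + \left(- \frac{260 K}{9} + \frac{26 K^{2}}{9}\right) = \frac{2}{3} - \frac{260 K}{9} + \frac{26 K^{2}}{9}$)
$\left(\left(B{\left(-27 \right)} - 61\right) + Z{\left(-20 \right)}\right) - -935 = \left(\left(-27 - 61\right) + \left(\frac{2}{3} - - \frac{5200}{9} + \frac{26 \left(-20\right)^{2}}{9}\right)\right) - -935 = \left(-88 + \left(\frac{2}{3} + \frac{5200}{9} + \frac{26}{9} \cdot 400\right)\right) + 935 = \left(-88 + \left(\frac{2}{3} + \frac{5200}{9} + \frac{10400}{9}\right)\right) + 935 = \left(-88 + 1734\right) + 935 = 1646 + 935 = 2581$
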